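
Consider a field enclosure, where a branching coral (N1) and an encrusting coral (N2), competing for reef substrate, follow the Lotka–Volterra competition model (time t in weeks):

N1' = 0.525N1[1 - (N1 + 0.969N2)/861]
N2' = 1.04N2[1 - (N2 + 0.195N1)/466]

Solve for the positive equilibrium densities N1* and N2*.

N1* ≈ 505, N2* ≈ 368

Setting both brackets to zero gives the nullclines N1 + 0.969N2 = 861 and 0.195N1 + N2 = 466.
Substituting N2 = 466 - 0.195N1 into the first: N1(1 - 0.969·0.195) = 861 - 0.969·466.
So N1* = 409/0.811 = 505, and then N2* = 466 - 0.195·505 = 368.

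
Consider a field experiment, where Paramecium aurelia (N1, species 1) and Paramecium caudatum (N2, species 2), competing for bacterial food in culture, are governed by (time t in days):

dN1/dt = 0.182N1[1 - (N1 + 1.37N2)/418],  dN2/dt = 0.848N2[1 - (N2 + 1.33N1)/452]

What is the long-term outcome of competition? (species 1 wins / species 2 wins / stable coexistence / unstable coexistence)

unstable coexistence (outcome depends on initial conditions)

Compare the nullcline intercepts: K1/α12 = 418/1.37 = 305 < K2 = 452; K2/α21 = 452/1.33 = 340 < K1 = 418.
Since both are reversed, neither can invade when rare; the interior point is a saddle.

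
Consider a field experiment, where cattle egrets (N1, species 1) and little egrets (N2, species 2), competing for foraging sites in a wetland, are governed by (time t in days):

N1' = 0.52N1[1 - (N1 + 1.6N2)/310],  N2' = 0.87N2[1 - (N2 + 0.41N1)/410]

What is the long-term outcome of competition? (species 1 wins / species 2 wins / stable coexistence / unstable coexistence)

species 2 excludes species 1

Compare the nullcline intercepts: K1/α12 = 310/1.6 = 194 < K2 = 410; K2/α21 = 410/0.41 = 1000 > K1 = 310.
Since the inequalities point opposite ways, species 2 can invade but species 1 cannot.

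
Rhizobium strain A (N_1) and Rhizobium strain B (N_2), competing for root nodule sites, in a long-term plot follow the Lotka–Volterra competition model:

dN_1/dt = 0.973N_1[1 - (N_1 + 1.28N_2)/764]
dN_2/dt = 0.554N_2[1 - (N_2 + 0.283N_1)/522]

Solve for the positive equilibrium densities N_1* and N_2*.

Setting both brackets to zero gives the nullclines N_1 + 1.28N_2 = 764 and 0.283N_1 + N_2 = 522.
Substituting N_2 = 522 - 0.283N_1 into the first: N_1(1 - 1.28·0.283) = 764 - 1.28·522.
So N_1* = 95.8/0.638 = 150, and then N_2* = 522 - 0.283·150 = 479.

N_1* ≈ 150, N_2* ≈ 479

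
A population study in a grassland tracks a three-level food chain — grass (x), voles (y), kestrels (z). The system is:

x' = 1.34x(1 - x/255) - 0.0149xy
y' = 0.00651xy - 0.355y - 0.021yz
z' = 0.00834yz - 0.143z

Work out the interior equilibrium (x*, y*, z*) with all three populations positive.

x* ≈ 206, y* ≈ 17.1, z* ≈ 47.1

From dz/dt = 0: 0.00834y* = 0.143, so y* = 17.1.
From dx/dt = 0: 1.34(1 - x*/255) = 0.0149·17.1, giving x* = 255·(1 - 0.191) = 206.
From dy/dt = 0: 0.00651·206 - 0.355 = 0.021z*, so z* = 0.989/0.021 = 47.1.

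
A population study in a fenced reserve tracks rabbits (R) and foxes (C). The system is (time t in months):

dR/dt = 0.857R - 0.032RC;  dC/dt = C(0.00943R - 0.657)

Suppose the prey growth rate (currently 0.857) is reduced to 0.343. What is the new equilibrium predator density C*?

C* ≈ 10.7

At the interior fixed point, setting dR/dt = 0 with R > 0 fixes C* = (prey growth rate)/(RC coefficient) — independent of the other coefficients.
With the change, C* = 0.343/0.032 = 10.7; it falls from 26.8.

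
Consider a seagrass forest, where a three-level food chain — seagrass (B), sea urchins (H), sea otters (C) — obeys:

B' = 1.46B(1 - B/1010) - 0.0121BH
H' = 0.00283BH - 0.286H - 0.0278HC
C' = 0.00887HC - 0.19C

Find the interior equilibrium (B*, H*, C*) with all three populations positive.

From dC/dt = 0: 0.00887H* = 0.19, so H* = 21.4.
From dB/dt = 0: 1.46(1 - B*/1010) = 0.0121·21.4, giving B* = 1010·(1 - 0.178) = 831.
From dH/dt = 0: 0.00283·831 - 0.286 = 0.0278C*, so C* = 2.06/0.0278 = 74.3.

B* ≈ 831, H* ≈ 21.4, C* ≈ 74.3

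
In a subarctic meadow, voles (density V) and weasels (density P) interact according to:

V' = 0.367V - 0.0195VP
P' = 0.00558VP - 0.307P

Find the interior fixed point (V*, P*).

V* ≈ 55, P* ≈ 18.8

Set dP/dt = 0 with P > 0: 0.00558V - 0.307 = 0, so V* = 0.307/0.00558 = 55.
Set dV/dt = 0 with V > 0: 0.367 - 0.0195P = 0, so P* = 0.367/0.0195 = 18.8.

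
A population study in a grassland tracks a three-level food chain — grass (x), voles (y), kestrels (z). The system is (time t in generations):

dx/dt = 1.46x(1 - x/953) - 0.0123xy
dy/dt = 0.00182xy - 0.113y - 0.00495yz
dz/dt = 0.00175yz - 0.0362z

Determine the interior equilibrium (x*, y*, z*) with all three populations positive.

From dz/dt = 0: 0.00175y* = 0.0362, so y* = 20.7.
From dx/dt = 0: 1.46(1 - x*/953) = 0.0123·20.7, giving x* = 953·(1 - 0.174) = 787.
From dy/dt = 0: 0.00182·787 - 0.113 = 0.00495z*, so z* = 1.32/0.00495 = 267.

x* ≈ 787, y* ≈ 20.7, z* ≈ 267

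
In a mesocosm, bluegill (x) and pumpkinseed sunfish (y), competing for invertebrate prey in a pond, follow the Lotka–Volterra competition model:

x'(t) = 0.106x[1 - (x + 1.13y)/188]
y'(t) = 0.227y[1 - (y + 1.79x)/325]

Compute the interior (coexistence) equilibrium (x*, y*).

Setting both brackets to zero gives the nullclines x + 1.13y = 188 and 1.79x + y = 325.
Substituting y = 325 - 1.79x into the first: x(1 - 1.13·1.79) = 188 - 1.13·325.
So x* = -179/-1.02 = 175, and then y* = 325 - 1.79·175 = 11.3.

x* ≈ 175, y* ≈ 11.3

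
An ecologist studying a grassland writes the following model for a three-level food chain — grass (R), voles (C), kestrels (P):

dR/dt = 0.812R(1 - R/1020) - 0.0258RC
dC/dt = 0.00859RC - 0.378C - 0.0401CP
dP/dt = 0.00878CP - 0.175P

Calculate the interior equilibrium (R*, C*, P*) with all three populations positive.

From dP/dt = 0: 0.00878C* = 0.175, so C* = 19.9.
From dR/dt = 0: 0.812(1 - R*/1020) = 0.0258·19.9, giving R* = 1020·(1 - 0.633) = 374.
From dC/dt = 0: 0.00859·374 - 0.378 = 0.0401P*, so P* = 2.83/0.0401 = 70.7.

R* ≈ 374, C* ≈ 19.9, P* ≈ 70.7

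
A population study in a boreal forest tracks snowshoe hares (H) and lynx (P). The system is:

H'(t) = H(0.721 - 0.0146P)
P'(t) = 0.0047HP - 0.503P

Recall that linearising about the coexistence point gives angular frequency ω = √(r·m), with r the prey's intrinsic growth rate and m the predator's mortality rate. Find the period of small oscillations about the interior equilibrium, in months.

T ≈ 10.4 months

Here r = 0.721 and m = 0.503, so r·m = 0.363.
ω = √0.363 = 0.602 per month, hence T = 2π/ω ≈ 10.4 months.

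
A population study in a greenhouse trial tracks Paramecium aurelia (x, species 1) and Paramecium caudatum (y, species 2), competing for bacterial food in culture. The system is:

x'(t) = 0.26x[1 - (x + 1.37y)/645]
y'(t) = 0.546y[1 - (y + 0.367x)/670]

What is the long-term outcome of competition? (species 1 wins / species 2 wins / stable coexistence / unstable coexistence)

Compare the nullcline intercepts: K1/α12 = 645/1.37 = 471 < K2 = 670; K2/α21 = 670/0.367 = 1830 > K1 = 645.
Since the inequalities point opposite ways, species 2 can invade but species 1 cannot.

species 2 excludes species 1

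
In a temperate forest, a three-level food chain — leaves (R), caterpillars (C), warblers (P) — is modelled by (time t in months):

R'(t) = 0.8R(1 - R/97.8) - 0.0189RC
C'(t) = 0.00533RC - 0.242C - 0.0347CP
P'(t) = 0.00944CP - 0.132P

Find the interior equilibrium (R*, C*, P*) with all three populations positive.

From dP/dt = 0: 0.00944C* = 0.132, so C* = 14.
From dR/dt = 0: 0.8(1 - R*/97.8) = 0.0189·14, giving R* = 97.8·(1 - 0.33) = 65.5.
From dC/dt = 0: 0.00533·65.5 - 0.242 = 0.0347P*, so P* = 0.107/0.0347 = 3.09.

R* ≈ 65.5, C* ≈ 14, P* ≈ 3.09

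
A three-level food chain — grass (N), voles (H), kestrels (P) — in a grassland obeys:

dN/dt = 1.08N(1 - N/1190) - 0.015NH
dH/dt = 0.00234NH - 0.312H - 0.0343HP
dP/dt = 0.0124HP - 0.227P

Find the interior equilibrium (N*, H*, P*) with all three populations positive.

N* ≈ 887, H* ≈ 18.3, P* ≈ 51.4

From dP/dt = 0: 0.0124H* = 0.227, so H* = 18.3.
From dN/dt = 0: 1.08(1 - N*/1190) = 0.015·18.3, giving N* = 1190·(1 - 0.254) = 887.
From dH/dt = 0: 0.00234·887 - 0.312 = 0.0343P*, so P* = 1.76/0.0343 = 51.4.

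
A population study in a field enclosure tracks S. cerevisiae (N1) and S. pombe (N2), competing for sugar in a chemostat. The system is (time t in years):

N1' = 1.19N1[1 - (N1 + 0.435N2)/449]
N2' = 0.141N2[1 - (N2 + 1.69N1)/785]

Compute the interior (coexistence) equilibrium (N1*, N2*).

N1* ≈ 406, N2* ≈ 98.9

Setting both brackets to zero gives the nullclines N1 + 0.435N2 = 449 and 1.69N1 + N2 = 785.
Substituting N2 = 785 - 1.69N1 into the first: N1(1 - 0.435·1.69) = 449 - 0.435·785.
So N1* = 108/0.265 = 406, and then N2* = 785 - 1.69·406 = 98.9.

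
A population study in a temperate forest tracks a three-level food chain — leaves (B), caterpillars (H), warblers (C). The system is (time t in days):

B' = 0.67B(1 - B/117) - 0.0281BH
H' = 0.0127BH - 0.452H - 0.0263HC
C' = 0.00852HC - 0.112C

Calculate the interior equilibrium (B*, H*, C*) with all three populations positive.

B* ≈ 52.5, H* ≈ 13.1, C* ≈ 8.16

From dC/dt = 0: 0.00852H* = 0.112, so H* = 13.1.
From dB/dt = 0: 0.67(1 - B*/117) = 0.0281·13.1, giving B* = 117·(1 - 0.551) = 52.5.
From dH/dt = 0: 0.0127·52.5 - 0.452 = 0.0263C*, so C* = 0.215/0.0263 = 8.16.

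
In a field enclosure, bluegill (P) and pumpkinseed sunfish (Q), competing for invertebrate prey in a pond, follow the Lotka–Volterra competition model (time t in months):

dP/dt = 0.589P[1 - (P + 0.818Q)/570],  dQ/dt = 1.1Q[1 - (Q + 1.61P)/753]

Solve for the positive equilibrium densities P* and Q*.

P* ≈ 145, Q* ≈ 520

Setting both brackets to zero gives the nullclines P + 0.818Q = 570 and 1.61P + Q = 753.
Substituting Q = 753 - 1.61P into the first: P(1 - 0.818·1.61) = 570 - 0.818·753.
So P* = -46/-0.317 = 145, and then Q* = 753 - 1.61·145 = 520.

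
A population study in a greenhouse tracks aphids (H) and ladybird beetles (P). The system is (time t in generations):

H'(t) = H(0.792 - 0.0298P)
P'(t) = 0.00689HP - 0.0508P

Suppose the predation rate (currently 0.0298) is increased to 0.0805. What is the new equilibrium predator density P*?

At the interior fixed point, setting dH/dt = 0 with H > 0 fixes P* = (prey growth rate)/(HP coefficient) — independent of the other coefficients.
With the change, P* = 0.792/0.0805 = 9.84; it falls from 26.6.

P* ≈ 9.84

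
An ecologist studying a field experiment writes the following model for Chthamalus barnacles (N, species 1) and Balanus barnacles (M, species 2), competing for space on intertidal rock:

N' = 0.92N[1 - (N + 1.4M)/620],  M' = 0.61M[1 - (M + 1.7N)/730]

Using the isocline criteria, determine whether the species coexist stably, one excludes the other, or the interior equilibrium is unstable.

Compare the nullcline intercepts: K1/α12 = 620/1.4 = 443 < K2 = 730; K2/α21 = 730/1.7 = 429 < K1 = 620.
Since both are reversed, neither can invade when rare; the interior point is a saddle.

unstable coexistence (outcome depends on initial conditions)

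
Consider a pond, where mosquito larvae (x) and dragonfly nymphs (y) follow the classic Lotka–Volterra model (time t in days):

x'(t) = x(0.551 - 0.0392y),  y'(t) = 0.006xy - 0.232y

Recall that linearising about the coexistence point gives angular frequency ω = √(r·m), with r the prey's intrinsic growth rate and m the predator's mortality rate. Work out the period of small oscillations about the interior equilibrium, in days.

T ≈ 17.6 days

Here r = 0.551 and m = 0.232, so r·m = 0.128.
ω = √0.128 = 0.358 per day, hence T = 2π/ω ≈ 17.6 days.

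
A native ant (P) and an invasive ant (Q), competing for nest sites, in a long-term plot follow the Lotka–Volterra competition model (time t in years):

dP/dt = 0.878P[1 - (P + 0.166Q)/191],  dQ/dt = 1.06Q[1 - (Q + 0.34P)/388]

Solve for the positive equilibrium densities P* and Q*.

P* ≈ 134, Q* ≈ 342

Setting both brackets to zero gives the nullclines P + 0.166Q = 191 and 0.34P + Q = 388.
Substituting Q = 388 - 0.34P into the first: P(1 - 0.166·0.34) = 191 - 0.166·388.
So P* = 127/0.944 = 134, and then Q* = 388 - 0.34·134 = 342.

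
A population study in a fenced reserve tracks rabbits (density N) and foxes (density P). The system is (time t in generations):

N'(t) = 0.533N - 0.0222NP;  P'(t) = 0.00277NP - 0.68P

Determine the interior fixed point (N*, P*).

Set dP/dt = 0 with P > 0: 0.00277N - 0.68 = 0, so N* = 0.68/0.00277 = 245.
Set dN/dt = 0 with N > 0: 0.533 - 0.0222P = 0, so P* = 0.533/0.0222 = 24.

N* ≈ 245, P* ≈ 24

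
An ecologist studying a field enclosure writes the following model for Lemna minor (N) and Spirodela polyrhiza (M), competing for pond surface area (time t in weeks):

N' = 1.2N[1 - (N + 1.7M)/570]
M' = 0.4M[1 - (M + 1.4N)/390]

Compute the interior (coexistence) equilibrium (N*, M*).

N* ≈ 67.4, M* ≈ 296

Setting both brackets to zero gives the nullclines N + 1.7M = 570 and 1.4N + M = 390.
Substituting M = 390 - 1.4N into the first: N(1 - 1.7·1.4) = 570 - 1.7·390.
So N* = -93/-1.38 = 67.4, and then M* = 390 - 1.4·67.4 = 296.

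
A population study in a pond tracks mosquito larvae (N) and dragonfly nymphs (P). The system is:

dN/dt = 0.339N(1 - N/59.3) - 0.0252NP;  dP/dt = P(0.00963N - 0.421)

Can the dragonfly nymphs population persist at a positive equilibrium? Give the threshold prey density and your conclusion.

Threshold N = 43.7; K > 43.7, so yes, the predator persists.

The predator equation gives dP/dt > 0 only when N > 0.421/0.00963 = 43.7.
Without the predator, N → K = 59.3. Since 59.3 > 43.7, the predator can invade and persist.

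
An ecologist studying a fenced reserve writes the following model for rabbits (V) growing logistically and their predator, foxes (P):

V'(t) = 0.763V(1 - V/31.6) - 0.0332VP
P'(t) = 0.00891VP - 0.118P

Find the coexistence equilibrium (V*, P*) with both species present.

V* ≈ 13.2, P* ≈ 13.4

From dP/dt = 0 with P > 0: 0.00891V* = 0.118, so V* = 13.2.
Substitute into dV/dt = 0: 0.763(1 - 13.2/31.6) = 0.0332P*.
The bracket is 0.581, giving P* = 0.443/0.0332 = 13.4.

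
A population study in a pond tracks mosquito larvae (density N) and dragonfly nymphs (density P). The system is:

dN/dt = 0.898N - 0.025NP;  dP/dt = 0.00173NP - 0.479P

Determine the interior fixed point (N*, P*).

Set dP/dt = 0 with P > 0: 0.00173N - 0.479 = 0, so N* = 0.479/0.00173 = 277.
Set dN/dt = 0 with N > 0: 0.898 - 0.025P = 0, so P* = 0.898/0.025 = 35.9.

N* ≈ 277, P* ≈ 35.9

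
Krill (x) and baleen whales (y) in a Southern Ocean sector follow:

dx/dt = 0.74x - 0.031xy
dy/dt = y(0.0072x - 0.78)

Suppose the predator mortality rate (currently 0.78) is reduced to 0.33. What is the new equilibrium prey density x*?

x* ≈ 45.8

At the interior fixed point, setting dy/dt = 0 with y > 0 fixes x* = (predator death rate)/(xy coefficient) — independent of the other coefficients.
With the change, x* = 0.33/0.0072 = 45.8; it falls from 108.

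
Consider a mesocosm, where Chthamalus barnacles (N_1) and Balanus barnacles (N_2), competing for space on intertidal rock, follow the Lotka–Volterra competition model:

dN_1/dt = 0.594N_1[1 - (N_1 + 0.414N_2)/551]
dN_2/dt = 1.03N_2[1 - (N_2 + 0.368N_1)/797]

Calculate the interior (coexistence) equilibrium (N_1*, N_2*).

N_1* ≈ 261, N_2* ≈ 701

Setting both brackets to zero gives the nullclines N_1 + 0.414N_2 = 551 and 0.368N_1 + N_2 = 797.
Substituting N_2 = 797 - 0.368N_1 into the first: N_1(1 - 0.414·0.368) = 551 - 0.414·797.
So N_1* = 221/0.848 = 261, and then N_2* = 797 - 0.368·261 = 701.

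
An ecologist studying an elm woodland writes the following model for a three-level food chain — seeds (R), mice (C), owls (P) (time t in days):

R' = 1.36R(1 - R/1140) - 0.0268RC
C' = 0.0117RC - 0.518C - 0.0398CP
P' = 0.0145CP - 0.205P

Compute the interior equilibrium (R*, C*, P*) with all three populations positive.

From dP/dt = 0: 0.0145C* = 0.205, so C* = 14.1.
From dR/dt = 0: 1.36(1 - R*/1140) = 0.0268·14.1, giving R* = 1140·(1 - 0.279) = 822.
From dC/dt = 0: 0.0117·822 - 0.518 = 0.0398P*, so P* = 9.1/0.0398 = 229.

R* ≈ 822, C* ≈ 14.1, P* ≈ 229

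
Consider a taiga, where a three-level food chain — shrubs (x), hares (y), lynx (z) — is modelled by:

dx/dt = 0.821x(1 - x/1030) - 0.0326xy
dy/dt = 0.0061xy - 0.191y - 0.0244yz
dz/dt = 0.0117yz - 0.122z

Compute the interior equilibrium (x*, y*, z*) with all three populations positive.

x* ≈ 604, y* ≈ 10.4, z* ≈ 143

From dz/dt = 0: 0.0117y* = 0.122, so y* = 10.4.
From dx/dt = 0: 0.821(1 - x*/1030) = 0.0326·10.4, giving x* = 1030·(1 - 0.414) = 604.
From dy/dt = 0: 0.0061·604 - 0.191 = 0.0244z*, so z* = 3.49/0.0244 = 143.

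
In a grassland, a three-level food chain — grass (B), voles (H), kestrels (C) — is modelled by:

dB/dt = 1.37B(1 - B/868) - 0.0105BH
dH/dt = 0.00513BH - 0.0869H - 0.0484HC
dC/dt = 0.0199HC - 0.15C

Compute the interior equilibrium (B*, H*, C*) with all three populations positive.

B* ≈ 818, H* ≈ 7.54, C* ≈ 84.9

From dC/dt = 0: 0.0199H* = 0.15, so H* = 7.54.
From dB/dt = 0: 1.37(1 - B*/868) = 0.0105·7.54, giving B* = 868·(1 - 0.0578) = 818.
From dH/dt = 0: 0.00513·818 - 0.0869 = 0.0484C*, so C* = 4.11/0.0484 = 84.9.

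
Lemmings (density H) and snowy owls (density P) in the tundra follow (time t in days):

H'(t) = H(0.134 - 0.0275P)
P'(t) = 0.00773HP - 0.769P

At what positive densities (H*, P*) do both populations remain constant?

H* ≈ 99.5, P* ≈ 4.87

Set dP/dt = 0 with P > 0: 0.00773H - 0.769 = 0, so H* = 0.769/0.00773 = 99.5.
Set dH/dt = 0 with H > 0: 0.134 - 0.0275P = 0, so P* = 0.134/0.0275 = 4.87.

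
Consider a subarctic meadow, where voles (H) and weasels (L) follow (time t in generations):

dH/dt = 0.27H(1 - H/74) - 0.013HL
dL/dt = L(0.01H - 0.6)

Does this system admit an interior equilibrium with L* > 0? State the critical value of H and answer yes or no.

The predator equation gives dL/dt > 0 only when H > 0.6/0.01 = 60.
Without the predator, H → K = 74. Since 74 > 60, the predator can invade and persist.

Threshold H = 60; K > 60, so yes, the predator persists.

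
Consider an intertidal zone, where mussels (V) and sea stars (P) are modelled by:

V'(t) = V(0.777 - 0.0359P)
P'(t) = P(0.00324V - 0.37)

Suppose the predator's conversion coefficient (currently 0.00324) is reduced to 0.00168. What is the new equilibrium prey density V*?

V* ≈ 220

At the interior fixed point, setting dP/dt = 0 with P > 0 fixes V* = (predator death rate)/(VP coefficient) — independent of the other coefficients.
With the change, V* = 0.37/0.00168 = 220; it rises from 114.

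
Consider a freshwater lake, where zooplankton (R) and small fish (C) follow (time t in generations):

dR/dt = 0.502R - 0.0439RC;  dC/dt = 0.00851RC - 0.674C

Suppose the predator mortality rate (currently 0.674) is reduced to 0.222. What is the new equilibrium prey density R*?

At the interior fixed point, setting dC/dt = 0 with C > 0 fixes R* = (predator death rate)/(RC coefficient) — independent of the other coefficients.
With the change, R* = 0.222/0.00851 = 26.1; it falls from 79.2.

R* ≈ 26.1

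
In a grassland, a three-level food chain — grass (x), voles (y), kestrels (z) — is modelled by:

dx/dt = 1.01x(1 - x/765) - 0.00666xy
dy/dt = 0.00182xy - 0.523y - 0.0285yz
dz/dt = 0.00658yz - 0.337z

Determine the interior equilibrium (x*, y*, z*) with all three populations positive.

From dz/dt = 0: 0.00658y* = 0.337, so y* = 51.2.
From dx/dt = 0: 1.01(1 - x*/765) = 0.00666·51.2, giving x* = 765·(1 - 0.338) = 507.
From dy/dt = 0: 0.00182·507 - 0.523 = 0.0285z*, so z* = 0.399/0.0285 = 14.

x* ≈ 507, y* ≈ 51.2, z* ≈ 14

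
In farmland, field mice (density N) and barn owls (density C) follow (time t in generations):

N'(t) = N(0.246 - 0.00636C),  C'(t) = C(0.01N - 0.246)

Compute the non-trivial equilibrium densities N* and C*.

N* ≈ 24.6, C* ≈ 38.7

Set dC/dt = 0 with C > 0: 0.01N - 0.246 = 0, so N* = 0.246/0.01 = 24.6.
Set dN/dt = 0 with N > 0: 0.246 - 0.00636C = 0, so C* = 0.246/0.00636 = 38.7.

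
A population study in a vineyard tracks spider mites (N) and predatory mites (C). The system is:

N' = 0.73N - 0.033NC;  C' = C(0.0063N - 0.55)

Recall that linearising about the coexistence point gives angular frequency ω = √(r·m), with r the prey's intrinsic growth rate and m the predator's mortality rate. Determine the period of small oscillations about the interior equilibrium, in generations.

T ≈ 9.92 generations

Here r = 0.73 and m = 0.55, so r·m = 0.402.
ω = √0.402 = 0.634 per generation, hence T = 2π/ω ≈ 9.92 generations.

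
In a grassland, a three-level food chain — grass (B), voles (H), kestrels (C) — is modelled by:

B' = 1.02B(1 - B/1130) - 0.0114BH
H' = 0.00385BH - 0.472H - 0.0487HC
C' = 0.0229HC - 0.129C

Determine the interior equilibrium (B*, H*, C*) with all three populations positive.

From dC/dt = 0: 0.0229H* = 0.129, so H* = 5.63.
From dB/dt = 0: 1.02(1 - B*/1130) = 0.0114·5.63, giving B* = 1130·(1 - 0.063) = 1060.
From dH/dt = 0: 0.00385·1060 - 0.472 = 0.0487C*, so C* = 3.6/0.0487 = 74.

B* ≈ 1060, H* ≈ 5.63, C* ≈ 74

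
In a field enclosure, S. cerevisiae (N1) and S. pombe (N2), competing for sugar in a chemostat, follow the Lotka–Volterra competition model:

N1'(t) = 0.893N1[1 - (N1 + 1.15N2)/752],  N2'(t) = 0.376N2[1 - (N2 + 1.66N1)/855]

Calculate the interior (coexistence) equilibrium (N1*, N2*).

N1* ≈ 254, N2* ≈ 433

Setting both brackets to zero gives the nullclines N1 + 1.15N2 = 752 and 1.66N1 + N2 = 855.
Substituting N2 = 855 - 1.66N1 into the first: N1(1 - 1.15·1.66) = 752 - 1.15·855.
So N1* = -231/-0.909 = 254, and then N2* = 855 - 1.66·254 = 433.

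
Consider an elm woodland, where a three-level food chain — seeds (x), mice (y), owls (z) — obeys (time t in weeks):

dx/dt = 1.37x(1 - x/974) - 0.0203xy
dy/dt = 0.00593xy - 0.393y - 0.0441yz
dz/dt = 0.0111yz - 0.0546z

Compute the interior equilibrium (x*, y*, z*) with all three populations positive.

x* ≈ 903, y* ≈ 4.92, z* ≈ 113

From dz/dt = 0: 0.0111y* = 0.0546, so y* = 4.92.
From dx/dt = 0: 1.37(1 - x*/974) = 0.0203·4.92, giving x* = 974·(1 - 0.0729) = 903.
From dy/dt = 0: 0.00593·903 - 0.393 = 0.0441z*, so z* = 4.96/0.0441 = 113.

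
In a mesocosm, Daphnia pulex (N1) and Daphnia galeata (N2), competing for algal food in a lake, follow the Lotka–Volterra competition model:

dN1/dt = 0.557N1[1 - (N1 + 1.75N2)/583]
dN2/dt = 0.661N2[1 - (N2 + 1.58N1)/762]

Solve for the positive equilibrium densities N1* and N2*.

Setting both brackets to zero gives the nullclines N1 + 1.75N2 = 583 and 1.58N1 + N2 = 762.
Substituting N2 = 762 - 1.58N1 into the first: N1(1 - 1.75·1.58) = 583 - 1.75·762.
So N1* = -750/-1.77 = 425, and then N2* = 762 - 1.58·425 = 90.2.

N1* ≈ 425, N2* ≈ 90.2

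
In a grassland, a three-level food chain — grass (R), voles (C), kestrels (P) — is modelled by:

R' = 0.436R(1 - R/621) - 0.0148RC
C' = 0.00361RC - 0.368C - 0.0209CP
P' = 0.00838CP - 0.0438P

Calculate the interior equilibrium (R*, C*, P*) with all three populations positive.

R* ≈ 511, C* ≈ 5.23, P* ≈ 70.6

From dP/dt = 0: 0.00838C* = 0.0438, so C* = 5.23.
From dR/dt = 0: 0.436(1 - R*/621) = 0.0148·5.23, giving R* = 621·(1 - 0.177) = 511.
From dC/dt = 0: 0.00361·511 - 0.368 = 0.0209P*, so P* = 1.48/0.0209 = 70.6.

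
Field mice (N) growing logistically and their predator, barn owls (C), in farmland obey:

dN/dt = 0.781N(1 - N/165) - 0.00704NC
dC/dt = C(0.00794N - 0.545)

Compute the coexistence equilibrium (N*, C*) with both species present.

N* ≈ 68.6, C* ≈ 64.8

From dC/dt = 0 with C > 0: 0.00794N* = 0.545, so N* = 68.6.
Substitute into dN/dt = 0: 0.781(1 - 68.6/165) = 0.00704C*.
The bracket is 0.584, giving C* = 0.456/0.00704 = 64.8.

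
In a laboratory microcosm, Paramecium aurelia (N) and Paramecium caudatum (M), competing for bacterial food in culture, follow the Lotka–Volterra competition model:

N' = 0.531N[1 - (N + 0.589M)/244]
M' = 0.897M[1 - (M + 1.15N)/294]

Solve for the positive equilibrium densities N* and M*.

Setting both brackets to zero gives the nullclines N + 0.589M = 244 and 1.15N + M = 294.
Substituting M = 294 - 1.15N into the first: N(1 - 0.589·1.15) = 244 - 0.589·294.
So N* = 70.8/0.323 = 220, and then M* = 294 - 1.15·220 = 41.5.

N* ≈ 220, M* ≈ 41.5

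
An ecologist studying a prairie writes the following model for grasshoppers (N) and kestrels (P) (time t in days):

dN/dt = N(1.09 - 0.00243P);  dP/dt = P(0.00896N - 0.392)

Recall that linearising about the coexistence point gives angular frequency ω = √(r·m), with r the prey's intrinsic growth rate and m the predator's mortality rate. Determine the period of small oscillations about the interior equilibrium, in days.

T ≈ 9.61 days

Here r = 1.09 and m = 0.392, so r·m = 0.427.
ω = √0.427 = 0.654 per day, hence T = 2π/ω ≈ 9.61 days.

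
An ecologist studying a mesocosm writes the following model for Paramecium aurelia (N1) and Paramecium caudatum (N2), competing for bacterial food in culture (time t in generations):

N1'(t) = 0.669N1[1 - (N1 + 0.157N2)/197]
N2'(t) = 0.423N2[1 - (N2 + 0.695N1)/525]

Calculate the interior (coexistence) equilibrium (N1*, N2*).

N1* ≈ 129, N2* ≈ 436

Setting both brackets to zero gives the nullclines N1 + 0.157N2 = 197 and 0.695N1 + N2 = 525.
Substituting N2 = 525 - 0.695N1 into the first: N1(1 - 0.157·0.695) = 197 - 0.157·525.
So N1* = 115/0.891 = 129, and then N2* = 525 - 0.695·129 = 436.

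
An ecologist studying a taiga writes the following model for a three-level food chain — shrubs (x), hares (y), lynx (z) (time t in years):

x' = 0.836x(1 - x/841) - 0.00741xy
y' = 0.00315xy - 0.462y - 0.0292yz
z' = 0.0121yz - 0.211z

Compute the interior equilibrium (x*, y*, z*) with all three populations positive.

From dz/dt = 0: 0.0121y* = 0.211, so y* = 17.4.
From dx/dt = 0: 0.836(1 - x*/841) = 0.00741·17.4, giving x* = 841·(1 - 0.155) = 711.
From dy/dt = 0: 0.00315·711 - 0.462 = 0.0292z*, so z* = 1.78/0.0292 = 60.9.

x* ≈ 711, y* ≈ 17.4, z* ≈ 60.9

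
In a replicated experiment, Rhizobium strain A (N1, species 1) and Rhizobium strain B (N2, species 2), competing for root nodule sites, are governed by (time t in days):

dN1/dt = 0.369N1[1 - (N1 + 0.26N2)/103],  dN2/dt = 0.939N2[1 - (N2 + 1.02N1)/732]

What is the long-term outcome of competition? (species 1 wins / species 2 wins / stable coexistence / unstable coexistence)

species 2 excludes species 1

Compare the nullcline intercepts: K1/α12 = 103/0.26 = 396 < K2 = 732; K2/α21 = 732/1.02 = 718 > K1 = 103.
Since the inequalities point opposite ways, species 2 can invade but species 1 cannot.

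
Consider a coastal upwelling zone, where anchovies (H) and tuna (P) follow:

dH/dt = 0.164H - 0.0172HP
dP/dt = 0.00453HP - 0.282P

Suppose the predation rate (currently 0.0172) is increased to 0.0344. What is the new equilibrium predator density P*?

P* ≈ 4.77

At the interior fixed point, setting dH/dt = 0 with H > 0 fixes P* = (prey growth rate)/(HP coefficient) — independent of the other coefficients.
With the change, P* = 0.164/0.0344 = 4.77; it falls from 9.53.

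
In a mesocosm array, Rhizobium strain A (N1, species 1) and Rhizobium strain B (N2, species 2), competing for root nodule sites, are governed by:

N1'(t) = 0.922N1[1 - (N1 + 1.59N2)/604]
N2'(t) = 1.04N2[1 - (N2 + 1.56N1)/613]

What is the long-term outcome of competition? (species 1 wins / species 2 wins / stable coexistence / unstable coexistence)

unstable coexistence (outcome depends on initial conditions)

Compare the nullcline intercepts: K1/α12 = 604/1.59 = 380 < K2 = 613; K2/α21 = 613/1.56 = 393 < K1 = 604.
Since both are reversed, neither can invade when rare; the interior point is a saddle.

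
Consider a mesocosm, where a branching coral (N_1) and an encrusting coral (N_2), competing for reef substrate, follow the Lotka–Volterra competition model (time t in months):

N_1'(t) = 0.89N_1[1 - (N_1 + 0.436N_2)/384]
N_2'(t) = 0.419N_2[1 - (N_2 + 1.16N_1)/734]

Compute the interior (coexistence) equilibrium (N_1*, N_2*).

Setting both brackets to zero gives the nullclines N_1 + 0.436N_2 = 384 and 1.16N_1 + N_2 = 734.
Substituting N_2 = 734 - 1.16N_1 into the first: N_1(1 - 0.436·1.16) = 384 - 0.436·734.
So N_1* = 64/0.494 = 129, and then N_2* = 734 - 1.16·129 = 584.

N_1* ≈ 129, N_2* ≈ 584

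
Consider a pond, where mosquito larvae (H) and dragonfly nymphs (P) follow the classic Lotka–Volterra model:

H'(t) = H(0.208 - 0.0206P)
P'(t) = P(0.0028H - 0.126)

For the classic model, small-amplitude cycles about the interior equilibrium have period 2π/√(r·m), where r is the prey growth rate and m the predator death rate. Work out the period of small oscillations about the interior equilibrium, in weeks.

T ≈ 38.8 weeks

Here r = 0.208 and m = 0.126, so r·m = 0.0262.
ω = √0.0262 = 0.162 per week, hence T = 2π/ω ≈ 38.8 weeks.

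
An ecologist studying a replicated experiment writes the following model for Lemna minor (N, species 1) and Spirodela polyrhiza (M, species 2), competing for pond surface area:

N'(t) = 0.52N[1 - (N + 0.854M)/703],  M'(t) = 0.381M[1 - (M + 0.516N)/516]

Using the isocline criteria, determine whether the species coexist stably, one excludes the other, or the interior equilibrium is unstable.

stable coexistence

Compare the nullcline intercepts: K1/α12 = 703/0.854 = 823 > K2 = 516; K2/α21 = 516/0.516 = 1000 > K1 = 703.
Since both inequalities hold, each species can invade when rare, so the interior equilibrium is stable.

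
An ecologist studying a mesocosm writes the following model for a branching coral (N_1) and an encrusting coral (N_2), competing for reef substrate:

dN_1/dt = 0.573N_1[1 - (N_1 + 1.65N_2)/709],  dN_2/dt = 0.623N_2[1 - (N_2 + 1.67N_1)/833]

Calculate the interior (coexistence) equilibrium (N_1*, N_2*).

N_1* ≈ 379, N_2* ≈ 200

Setting both brackets to zero gives the nullclines N_1 + 1.65N_2 = 709 and 1.67N_1 + N_2 = 833.
Substituting N_2 = 833 - 1.67N_1 into the first: N_1(1 - 1.65·1.67) = 709 - 1.65·833.
So N_1* = -665/-1.76 = 379, and then N_2* = 833 - 1.67·379 = 200.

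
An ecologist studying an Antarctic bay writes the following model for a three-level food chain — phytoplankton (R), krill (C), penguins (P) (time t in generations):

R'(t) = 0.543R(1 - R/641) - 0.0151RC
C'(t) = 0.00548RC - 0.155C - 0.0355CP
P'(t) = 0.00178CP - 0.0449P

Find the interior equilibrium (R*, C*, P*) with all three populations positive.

From dP/dt = 0: 0.00178C* = 0.0449, so C* = 25.2.
From dR/dt = 0: 0.543(1 - R*/641) = 0.0151·25.2, giving R* = 641·(1 - 0.701) = 191.
From dC/dt = 0: 0.00548·191 - 0.155 = 0.0355P*, so P* = 0.894/0.0355 = 25.2.

R* ≈ 191, C* ≈ 25.2, P* ≈ 25.2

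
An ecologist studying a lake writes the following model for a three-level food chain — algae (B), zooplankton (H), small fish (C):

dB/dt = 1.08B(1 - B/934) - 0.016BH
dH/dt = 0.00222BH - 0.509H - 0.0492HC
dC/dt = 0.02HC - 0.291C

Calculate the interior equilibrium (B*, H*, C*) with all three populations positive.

B* ≈ 733, H* ≈ 14.5, C* ≈ 22.7

From dC/dt = 0: 0.02H* = 0.291, so H* = 14.5.
From dB/dt = 0: 1.08(1 - B*/934) = 0.016·14.5, giving B* = 934·(1 - 0.216) = 733.
From dH/dt = 0: 0.00222·733 - 0.509 = 0.0492C*, so C* = 1.12/0.0492 = 22.7.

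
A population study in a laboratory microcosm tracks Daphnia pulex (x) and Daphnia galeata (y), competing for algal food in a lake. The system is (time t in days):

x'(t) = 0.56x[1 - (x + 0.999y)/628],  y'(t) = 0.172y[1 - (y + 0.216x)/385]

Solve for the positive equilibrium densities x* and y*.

x* ≈ 310, y* ≈ 318

Setting both brackets to zero gives the nullclines x + 0.999y = 628 and 0.216x + y = 385.
Substituting y = 385 - 0.216x into the first: x(1 - 0.999·0.216) = 628 - 0.999·385.
So x* = 243/0.784 = 310, and then y* = 385 - 0.216·310 = 318.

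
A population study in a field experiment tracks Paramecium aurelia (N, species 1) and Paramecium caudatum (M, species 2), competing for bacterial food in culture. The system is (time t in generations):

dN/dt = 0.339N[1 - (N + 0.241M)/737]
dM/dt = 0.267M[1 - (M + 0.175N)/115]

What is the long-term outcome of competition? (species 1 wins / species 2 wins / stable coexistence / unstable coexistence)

species 1 excludes species 2

Compare the nullcline intercepts: K1/α12 = 737/0.241 = 3060 > K2 = 115; K2/α21 = 115/0.175 = 657 < K1 = 737.
Since the inequalities point opposite ways, species 1 can invade but species 2 cannot.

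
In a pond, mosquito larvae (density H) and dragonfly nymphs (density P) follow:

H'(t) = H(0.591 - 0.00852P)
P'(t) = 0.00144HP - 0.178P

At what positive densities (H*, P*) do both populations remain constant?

H* ≈ 124, P* ≈ 69.4

Set dP/dt = 0 with P > 0: 0.00144H - 0.178 = 0, so H* = 0.178/0.00144 = 124.
Set dH/dt = 0 with H > 0: 0.591 - 0.00852P = 0, so P* = 0.591/0.00852 = 69.4.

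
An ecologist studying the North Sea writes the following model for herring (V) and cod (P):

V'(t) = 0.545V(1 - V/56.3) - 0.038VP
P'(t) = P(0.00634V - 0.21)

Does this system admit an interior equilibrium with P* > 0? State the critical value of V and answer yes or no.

The predator equation gives dP/dt > 0 only when V > 0.21/0.00634 = 33.1.
Without the predator, V → K = 56.3. Since 56.3 > 33.1, the predator can invade and persist.

Threshold V = 33.1; K > 33.1, so yes, the predator persists.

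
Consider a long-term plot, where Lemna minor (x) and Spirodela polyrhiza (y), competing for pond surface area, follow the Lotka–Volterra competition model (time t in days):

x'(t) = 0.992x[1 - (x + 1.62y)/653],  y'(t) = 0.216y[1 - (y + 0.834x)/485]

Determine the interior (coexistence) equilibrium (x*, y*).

Setting both brackets to zero gives the nullclines x + 1.62y = 653 and 0.834x + y = 485.
Substituting y = 485 - 0.834x into the first: x(1 - 1.62·0.834) = 653 - 1.62·485.
So x* = -133/-0.351 = 378, and then y* = 485 - 0.834·378 = 170.

x* ≈ 378, y* ≈ 170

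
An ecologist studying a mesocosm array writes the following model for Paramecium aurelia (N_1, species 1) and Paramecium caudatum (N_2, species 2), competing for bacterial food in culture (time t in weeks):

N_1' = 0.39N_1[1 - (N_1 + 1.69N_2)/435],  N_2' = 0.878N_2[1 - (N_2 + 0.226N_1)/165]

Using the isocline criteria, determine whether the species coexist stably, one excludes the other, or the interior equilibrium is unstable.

Compare the nullcline intercepts: K1/α12 = 435/1.69 = 257 > K2 = 165; K2/α21 = 165/0.226 = 730 > K1 = 435.
Since both inequalities hold, each species can invade when rare, so the interior equilibrium is stable.

stable coexistence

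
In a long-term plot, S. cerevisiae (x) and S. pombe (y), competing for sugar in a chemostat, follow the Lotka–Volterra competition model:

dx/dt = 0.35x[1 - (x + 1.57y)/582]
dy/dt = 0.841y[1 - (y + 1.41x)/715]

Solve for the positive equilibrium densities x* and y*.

x* ≈ 445, y* ≈ 87

Setting both brackets to zero gives the nullclines x + 1.57y = 582 and 1.41x + y = 715.
Substituting y = 715 - 1.41x into the first: x(1 - 1.57·1.41) = 582 - 1.57·715.
So x* = -541/-1.21 = 445, and then y* = 715 - 1.41·445 = 87.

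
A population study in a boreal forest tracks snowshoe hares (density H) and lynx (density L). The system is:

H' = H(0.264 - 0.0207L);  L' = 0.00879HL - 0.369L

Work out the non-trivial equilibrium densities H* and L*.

H* ≈ 42, L* ≈ 12.8

Set dL/dt = 0 with L > 0: 0.00879H - 0.369 = 0, so H* = 0.369/0.00879 = 42.
Set dH/dt = 0 with H > 0: 0.264 - 0.0207L = 0, so L* = 0.264/0.0207 = 12.8.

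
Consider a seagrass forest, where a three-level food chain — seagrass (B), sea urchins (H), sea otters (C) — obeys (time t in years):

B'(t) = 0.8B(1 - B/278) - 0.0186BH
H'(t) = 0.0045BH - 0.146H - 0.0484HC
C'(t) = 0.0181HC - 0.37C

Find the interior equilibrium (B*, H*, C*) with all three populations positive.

B* ≈ 146, H* ≈ 20.4, C* ≈ 10.5

From dC/dt = 0: 0.0181H* = 0.37, so H* = 20.4.
From dB/dt = 0: 0.8(1 - B*/278) = 0.0186·20.4, giving B* = 278·(1 - 0.475) = 146.
From dH/dt = 0: 0.0045·146 - 0.146 = 0.0484C*, so C* = 0.51/0.0484 = 10.5.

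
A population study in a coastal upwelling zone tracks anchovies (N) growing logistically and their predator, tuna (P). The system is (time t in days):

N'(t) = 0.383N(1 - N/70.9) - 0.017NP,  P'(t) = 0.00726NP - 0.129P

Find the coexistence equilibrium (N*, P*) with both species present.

From dP/dt = 0 with P > 0: 0.00726N* = 0.129, so N* = 17.8.
Substitute into dN/dt = 0: 0.383(1 - 17.8/70.9) = 0.017P*.
The bracket is 0.749, giving P* = 0.287/0.017 = 16.9.

N* ≈ 17.8, P* ≈ 16.9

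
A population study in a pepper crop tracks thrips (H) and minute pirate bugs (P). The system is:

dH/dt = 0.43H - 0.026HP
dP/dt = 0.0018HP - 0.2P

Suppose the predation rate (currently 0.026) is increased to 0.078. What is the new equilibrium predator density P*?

P* ≈ 5.51

At the interior fixed point, setting dH/dt = 0 with H > 0 fixes P* = (prey growth rate)/(HP coefficient) — independent of the other coefficients.
With the change, P* = 0.43/0.078 = 5.51; it falls from 16.5.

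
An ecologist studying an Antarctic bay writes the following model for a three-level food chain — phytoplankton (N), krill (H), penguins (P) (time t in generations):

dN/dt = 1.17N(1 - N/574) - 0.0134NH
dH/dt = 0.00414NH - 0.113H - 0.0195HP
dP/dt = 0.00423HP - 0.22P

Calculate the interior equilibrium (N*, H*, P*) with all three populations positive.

From dP/dt = 0: 0.00423H* = 0.22, so H* = 52.
From dN/dt = 0: 1.17(1 - N*/574) = 0.0134·52, giving N* = 574·(1 - 0.596) = 232.
From dH/dt = 0: 0.00414·232 - 0.113 = 0.0195P*, so P* = 0.848/0.0195 = 43.5.

N* ≈ 232, H* ≈ 52, P* ≈ 43.5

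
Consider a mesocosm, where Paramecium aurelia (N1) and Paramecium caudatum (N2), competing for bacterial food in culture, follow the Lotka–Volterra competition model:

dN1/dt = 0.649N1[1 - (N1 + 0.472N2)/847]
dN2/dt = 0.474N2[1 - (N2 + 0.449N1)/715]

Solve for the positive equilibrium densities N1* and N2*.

Setting both brackets to zero gives the nullclines N1 + 0.472N2 = 847 and 0.449N1 + N2 = 715.
Substituting N2 = 715 - 0.449N1 into the first: N1(1 - 0.472·0.449) = 847 - 0.472·715.
So N1* = 510/0.788 = 647, and then N2* = 715 - 0.449·647 = 425.

N1* ≈ 647, N2* ≈ 425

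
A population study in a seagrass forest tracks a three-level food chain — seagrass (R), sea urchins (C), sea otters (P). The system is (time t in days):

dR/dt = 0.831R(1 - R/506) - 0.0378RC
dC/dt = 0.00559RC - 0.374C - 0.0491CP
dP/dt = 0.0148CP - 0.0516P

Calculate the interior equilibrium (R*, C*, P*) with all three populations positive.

From dP/dt = 0: 0.0148C* = 0.0516, so C* = 3.49.
From dR/dt = 0: 0.831(1 - R*/506) = 0.0378·3.49, giving R* = 506·(1 - 0.159) = 426.
From dC/dt = 0: 0.00559·426 - 0.374 = 0.0491P*, so P* = 2.01/0.0491 = 40.9.

R* ≈ 426, C* ≈ 3.49, P* ≈ 40.9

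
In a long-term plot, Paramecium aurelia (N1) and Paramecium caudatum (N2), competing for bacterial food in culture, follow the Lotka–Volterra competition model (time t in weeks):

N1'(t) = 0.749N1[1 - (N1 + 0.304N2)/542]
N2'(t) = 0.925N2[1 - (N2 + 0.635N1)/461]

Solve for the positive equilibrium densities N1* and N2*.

Setting both brackets to zero gives the nullclines N1 + 0.304N2 = 542 and 0.635N1 + N2 = 461.
Substituting N2 = 461 - 0.635N1 into the first: N1(1 - 0.304·0.635) = 542 - 0.304·461.
So N1* = 402/0.807 = 498, and then N2* = 461 - 0.635·498 = 145.

N1* ≈ 498, N2* ≈ 145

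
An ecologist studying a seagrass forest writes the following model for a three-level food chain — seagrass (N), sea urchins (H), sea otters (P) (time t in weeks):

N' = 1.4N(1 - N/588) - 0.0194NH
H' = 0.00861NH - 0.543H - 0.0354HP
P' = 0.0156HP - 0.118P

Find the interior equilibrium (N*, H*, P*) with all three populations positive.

From dP/dt = 0: 0.0156H* = 0.118, so H* = 7.56.
From dN/dt = 0: 1.4(1 - N*/588) = 0.0194·7.56, giving N* = 588·(1 - 0.105) = 526.
From dH/dt = 0: 0.00861·526 - 0.543 = 0.0354P*, so P* = 3.99/0.0354 = 113.

N* ≈ 526, H* ≈ 7.56, P* ≈ 113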